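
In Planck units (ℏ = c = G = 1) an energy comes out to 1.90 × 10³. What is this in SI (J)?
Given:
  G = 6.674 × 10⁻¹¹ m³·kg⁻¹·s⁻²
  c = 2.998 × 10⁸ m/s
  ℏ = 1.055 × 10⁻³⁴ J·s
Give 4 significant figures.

3.718 × 10¹² J

One Planck energy: E_P = √(ℏc⁵/G) = 1.957 × 10⁹ J.
1.90 × 10³ × 1.957 × 10⁹ J = 3.718 × 10¹² J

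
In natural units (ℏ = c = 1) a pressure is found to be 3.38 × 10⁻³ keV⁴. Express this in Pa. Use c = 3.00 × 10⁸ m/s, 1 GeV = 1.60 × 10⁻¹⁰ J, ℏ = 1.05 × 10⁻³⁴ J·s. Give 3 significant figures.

7.09 × 10¹⁰ Pa

Pressure is [E]/[L]³ = [E]⁴/(ℏc)³.
1 GeV⁴ → 1/(ℏc)³ × (1 GeV in J)⁴ = 2.10 × 10³⁷ Pa.
Convert the energy scale: 3.38 × 10⁻³ keV⁴ = 3.38 × 10⁻²⁷ GeV⁴.
Result: 3.38 × 10⁻²⁷ × 2.10 × 10³⁷ = 7.09 × 10¹⁰ Pa.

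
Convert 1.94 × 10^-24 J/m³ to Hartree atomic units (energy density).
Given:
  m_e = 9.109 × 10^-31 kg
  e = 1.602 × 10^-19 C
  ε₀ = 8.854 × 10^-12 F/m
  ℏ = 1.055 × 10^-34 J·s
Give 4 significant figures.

6.623 × 10^-38

atomic unit of energy density: u_au = E_h/a₀³ = m_e⁴e¹⁰/((4πε₀)⁵ℏ⁸) = 2.929 × 10^13 J/m³.
1.94 × 10^-24 / 2.929 × 10^13 = 6.623 × 10^-38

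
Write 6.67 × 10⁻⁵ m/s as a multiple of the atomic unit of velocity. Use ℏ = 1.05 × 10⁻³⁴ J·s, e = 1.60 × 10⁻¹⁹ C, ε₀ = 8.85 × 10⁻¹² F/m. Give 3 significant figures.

3.04 × 10⁻¹¹

atomic unit of velocity: v_au = e²/(4πε₀ℏ) = 2.19 × 10⁶ m/s.
6.67 × 10⁻⁵ / 2.19 × 10⁶ = 3.04 × 10⁻¹¹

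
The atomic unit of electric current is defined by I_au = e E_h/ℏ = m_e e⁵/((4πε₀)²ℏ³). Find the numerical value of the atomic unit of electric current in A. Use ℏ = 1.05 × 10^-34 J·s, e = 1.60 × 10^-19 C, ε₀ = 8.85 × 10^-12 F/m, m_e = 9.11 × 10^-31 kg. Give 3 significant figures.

6.67 × 10^-3 A

I_au = e E_h/ℏ = m_e e⁵/((4πε₀)²ℏ³)
E_h = 4.38 × 10^-18 J
e·E_h/ℏ = 6.67 × 10^-3 A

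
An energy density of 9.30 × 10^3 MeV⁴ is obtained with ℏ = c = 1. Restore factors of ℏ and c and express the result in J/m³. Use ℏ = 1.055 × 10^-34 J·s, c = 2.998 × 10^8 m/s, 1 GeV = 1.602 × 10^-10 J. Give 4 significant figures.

1.936 × 10^29 J/m³

[E]/[L]³ = [E]⁴/(ℏc)³; restore (ℏc)⁻³.
1 GeV⁴ → 1/(ℏc)³ × (1 GeV in J)⁴ = 2.082 × 10^37 J/m³.
Convert the energy scale: 9.30 × 10^3 MeV⁴ = 9.30 × 10^-9 GeV⁴.
Result: 9.30 × 10^-9 × 2.082 × 10^37 = 1.936 × 10^29 J/m³.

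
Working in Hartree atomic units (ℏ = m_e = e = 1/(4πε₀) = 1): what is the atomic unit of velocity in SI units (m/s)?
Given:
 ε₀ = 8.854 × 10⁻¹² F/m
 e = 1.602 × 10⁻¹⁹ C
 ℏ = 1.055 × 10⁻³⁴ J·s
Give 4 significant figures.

2.186 × 10⁶ m/s

Dimensional analysis gives v_au = e²/(4πε₀ℏ).
  = 2.566 × 10⁻³⁸ / 1.174 × 10⁻⁴⁴
  = 2.186 × 10⁶ m/s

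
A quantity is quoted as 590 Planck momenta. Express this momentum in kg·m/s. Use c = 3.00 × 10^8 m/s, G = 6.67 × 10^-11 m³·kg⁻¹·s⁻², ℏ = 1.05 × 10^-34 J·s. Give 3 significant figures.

3.85 × 10^3 kg·m/s

One Planck momentum: p_P = √(ℏc³/G) = 6.52 kg·m/s.
590 × 6.52 kg·m/s = 3.85 × 10^3 kg·m/s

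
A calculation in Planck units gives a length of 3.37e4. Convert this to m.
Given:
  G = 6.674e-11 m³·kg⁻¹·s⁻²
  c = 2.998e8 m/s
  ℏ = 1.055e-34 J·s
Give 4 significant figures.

5.448e-31 m

One Planck length: ℓ_P = √(ℏG/c³) = 1.616e-35 m.
3.37e4 × 1.616e-35 m = 5.448e-31 m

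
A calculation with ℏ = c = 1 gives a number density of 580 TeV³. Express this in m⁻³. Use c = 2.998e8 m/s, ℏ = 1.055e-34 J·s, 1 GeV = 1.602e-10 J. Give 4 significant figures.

Number density is [L]⁻³ = [E]³/(ℏc)³.
1 GeV³ → 1/(ℏc)³ × (1 GeV in J)³ = 1.299e47 m⁻³.
Convert the energy scale: 580 TeV³ = 5.80e11 GeV³.
Result: 5.80e11 × 1.299e47 = 7.536e58 m⁻³.

7.536e58 m⁻³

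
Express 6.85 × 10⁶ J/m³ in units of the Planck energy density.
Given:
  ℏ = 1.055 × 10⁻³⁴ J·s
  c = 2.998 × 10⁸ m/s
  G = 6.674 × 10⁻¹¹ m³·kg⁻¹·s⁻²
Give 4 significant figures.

1.479 × 10⁻¹⁰⁷

Planck energy density: u_P = c⁷/(ℏG²) = 4.632 × 10¹¹³ J/m³.
6.85 × 10⁶ / 4.632 × 10¹¹³ = 1.479 × 10⁻¹⁰⁷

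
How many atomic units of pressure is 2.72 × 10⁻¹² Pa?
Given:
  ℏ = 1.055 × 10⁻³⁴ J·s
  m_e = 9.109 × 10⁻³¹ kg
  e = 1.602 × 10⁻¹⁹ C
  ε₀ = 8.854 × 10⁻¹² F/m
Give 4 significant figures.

9.286 × 10⁻²⁶

atomic unit of pressure: P_au = E_h/a₀³ = m_e⁴e¹⁰/((4πε₀)⁵ℏ⁸) = 2.929 × 10¹³ Pa.
2.72 × 10⁻¹² / 2.929 × 10¹³ = 9.286 × 10⁻²⁶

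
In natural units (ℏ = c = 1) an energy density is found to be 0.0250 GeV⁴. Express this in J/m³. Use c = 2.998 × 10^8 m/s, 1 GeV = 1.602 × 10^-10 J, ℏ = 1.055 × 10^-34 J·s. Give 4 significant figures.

[E]/[L]³ = [E]⁴/(ℏc)³; restore (ℏc)⁻³.
1 GeV⁴ → 1/(ℏc)³ × (1 GeV in J)⁴ = 2.082 × 10^37 J/m³.
Result: 0.0250 × 2.082 × 10^37 = 5.204 × 10^35 J/m³.

5.204 × 10^35 J/m³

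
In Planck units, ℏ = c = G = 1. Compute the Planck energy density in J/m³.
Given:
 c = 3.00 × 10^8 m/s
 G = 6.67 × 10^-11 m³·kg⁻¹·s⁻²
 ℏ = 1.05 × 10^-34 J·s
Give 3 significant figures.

4.68 × 10^113 J/m³

From ℏ = c = G = 1 the energy density scale is u_P = c⁷/(ℏG²).
  = 2.19 × 10^59 / 4.67 × 10^-55
  = 4.68 × 10^113 J/m³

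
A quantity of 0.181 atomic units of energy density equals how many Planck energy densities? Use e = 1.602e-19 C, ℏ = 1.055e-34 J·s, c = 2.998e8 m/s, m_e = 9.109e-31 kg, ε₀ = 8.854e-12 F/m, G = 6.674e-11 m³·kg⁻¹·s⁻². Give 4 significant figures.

1.145e-101

atomic unit of energy density: u_au = E_h/a₀³ = m_e⁴e¹⁰/((4πε₀)⁵ℏ⁸) = 2.929e13 J/m³
Planck energy density: u_P = c⁷/(ℏG²) = 4.632e113 J/m³
0.181 × 2.929e13 / 4.632e113 = 1.145e-101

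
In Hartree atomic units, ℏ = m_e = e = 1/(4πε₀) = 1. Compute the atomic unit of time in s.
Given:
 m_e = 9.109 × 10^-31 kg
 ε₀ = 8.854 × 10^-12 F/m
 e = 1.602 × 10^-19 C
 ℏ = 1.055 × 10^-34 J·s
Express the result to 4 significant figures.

Dimensional analysis gives τ_au = (4πε₀)²ℏ³/(m_e e⁴).
E_h = 4.354 × 10^-18 J
ℏ/E_h = 2.423 × 10^-17 s

2.423 × 10^-17 s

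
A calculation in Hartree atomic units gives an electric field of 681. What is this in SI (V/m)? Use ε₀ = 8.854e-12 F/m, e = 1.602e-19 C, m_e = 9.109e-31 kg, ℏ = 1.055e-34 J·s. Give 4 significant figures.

3.494e14 V/m

One atomic unit of electric field: E_au = E_h/(e a₀) = m_e²e⁵/((4πε₀)³ℏ⁴) = 5.131e11 V/m.
681 × 5.131e11 V/m = 3.494e14 V/m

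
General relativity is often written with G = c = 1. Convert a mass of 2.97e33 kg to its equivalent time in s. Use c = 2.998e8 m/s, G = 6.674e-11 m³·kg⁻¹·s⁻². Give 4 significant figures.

7.356e-3 s

Mass → time via G/c³.
2.97e33 kg × (G/c³) = 7.356e-3 s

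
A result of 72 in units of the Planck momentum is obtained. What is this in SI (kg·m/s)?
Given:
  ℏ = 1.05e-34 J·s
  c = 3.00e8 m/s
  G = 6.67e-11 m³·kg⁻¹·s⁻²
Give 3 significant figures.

469 kg·m/s

One Planck momentum: p_P = √(ℏc³/G) = 6.52 kg·m/s.
72 × 6.52 kg·m/s = 469 kg·m/s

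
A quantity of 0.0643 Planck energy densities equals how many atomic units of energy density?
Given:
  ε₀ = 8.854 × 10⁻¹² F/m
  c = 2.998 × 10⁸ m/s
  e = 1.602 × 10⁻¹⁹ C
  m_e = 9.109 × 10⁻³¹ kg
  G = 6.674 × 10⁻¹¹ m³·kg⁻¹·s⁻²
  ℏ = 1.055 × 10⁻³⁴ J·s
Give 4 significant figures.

Planck energy density: u_P = c⁷/(ℏG²) = 4.632 × 10¹¹³ J/m³
atomic unit of energy density: u_au = E_h/a₀³ = m_e⁴e¹⁰/((4πε₀)⁵ℏ⁸) = 2.929 × 10¹³ J/m³
0.0643 × 4.632 × 10¹¹³ / 2.929 × 10¹³ = 1.017 × 10⁹⁹

1.017 × 10⁹⁹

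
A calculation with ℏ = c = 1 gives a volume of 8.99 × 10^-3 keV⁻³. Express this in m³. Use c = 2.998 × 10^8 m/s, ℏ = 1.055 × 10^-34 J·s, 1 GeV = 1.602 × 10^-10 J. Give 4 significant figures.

6.919 × 10^-32 m³

Volume is [L]³ = [E]⁻³·(ℏc)³.
1 GeV⁻³ → (ℏc)³ × (1 GeV in J)⁻³ = 7.696 × 10^-48 m³.
Convert the energy scale: 8.99 × 10^-3 keV⁻³ = 8.99 × 10^15 GeV⁻³.
Result: 8.99 × 10^15 × 7.696 × 10^-48 = 6.919 × 10^-32 m³.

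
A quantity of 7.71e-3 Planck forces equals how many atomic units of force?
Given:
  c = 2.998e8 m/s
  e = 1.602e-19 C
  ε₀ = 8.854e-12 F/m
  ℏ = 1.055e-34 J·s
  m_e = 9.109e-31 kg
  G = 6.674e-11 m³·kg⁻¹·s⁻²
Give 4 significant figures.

Planck force: F_P = c⁴/G = 1.210e44 N
atomic unit of force: F_au = E_h/a₀ = m_e²e⁶/((4πε₀)³ℏ⁴) = 8.220e-8 N
7.71e-3 × 1.210e44 / 8.220e-8 = 1.135e49

1.135e49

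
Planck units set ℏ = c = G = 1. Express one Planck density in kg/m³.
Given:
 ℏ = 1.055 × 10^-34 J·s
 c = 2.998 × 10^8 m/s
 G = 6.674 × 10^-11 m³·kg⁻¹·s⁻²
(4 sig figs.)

5.154 × 10^96 kg/m³

The unique combination of the constants set to 1 with dimensions of density is ρ_P = c⁵/(ℏG²).
  = 2.422 × 10^42 / 4.699 × 10^-55
  = 5.154 × 10^96 kg/m³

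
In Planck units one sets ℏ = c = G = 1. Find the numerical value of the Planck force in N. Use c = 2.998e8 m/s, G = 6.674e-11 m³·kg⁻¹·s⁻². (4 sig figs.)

1.210e44 N

F_P = c⁴/G
  = 8.078e33 / 6.674e-11
  = 1.210e44 N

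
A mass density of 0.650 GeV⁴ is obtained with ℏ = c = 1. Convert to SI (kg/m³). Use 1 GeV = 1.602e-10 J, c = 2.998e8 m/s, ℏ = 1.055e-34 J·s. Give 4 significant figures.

Mass density is [E]/(c²[L]³) = [E]⁴/(ℏ³c⁵).
1 GeV⁴ → 1/(ℏ³c⁵) × (1 GeV in J)⁴ = 2.316e20 kg/m³.
Result: 0.650 × 2.316e20 = 1.505e20 kg/m³.

1.505e20 kg/m³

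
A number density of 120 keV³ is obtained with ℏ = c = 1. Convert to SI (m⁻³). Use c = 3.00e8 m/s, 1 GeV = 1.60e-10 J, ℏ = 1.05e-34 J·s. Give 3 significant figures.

1.57e31 m⁻³

Number density is [L]⁻³ = [E]³/(ℏc)³.
1 GeV³ → 1/(ℏc)³ × (1 GeV in J)³ = 1.31e47 m⁻³.
Convert the energy scale: 120 keV³ = 1.20e-16 GeV³.
Result: 1.20e-16 × 1.31e47 = 1.57e31 m⁻³.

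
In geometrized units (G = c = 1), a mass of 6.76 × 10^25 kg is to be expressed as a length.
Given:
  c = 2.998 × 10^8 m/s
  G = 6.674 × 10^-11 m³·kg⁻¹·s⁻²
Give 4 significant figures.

0.05020 m

In G = c = 1 units mass has dimensions of length; the conversion factor is G/c².
6.76 × 10^25 kg × (G/c²) = 0.05020 m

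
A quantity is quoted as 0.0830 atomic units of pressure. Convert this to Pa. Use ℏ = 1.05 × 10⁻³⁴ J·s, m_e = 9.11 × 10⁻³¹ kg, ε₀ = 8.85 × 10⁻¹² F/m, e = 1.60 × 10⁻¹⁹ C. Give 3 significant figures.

2.50 × 10¹² Pa

One atomic unit of pressure: P_au = E_h/a₀³ = m_e⁴e¹⁰/((4πε₀)⁵ℏ⁸) = 3.01 × 10¹³ Pa.
0.0830 × 3.01 × 10¹³ Pa = 2.50 × 10¹² Pa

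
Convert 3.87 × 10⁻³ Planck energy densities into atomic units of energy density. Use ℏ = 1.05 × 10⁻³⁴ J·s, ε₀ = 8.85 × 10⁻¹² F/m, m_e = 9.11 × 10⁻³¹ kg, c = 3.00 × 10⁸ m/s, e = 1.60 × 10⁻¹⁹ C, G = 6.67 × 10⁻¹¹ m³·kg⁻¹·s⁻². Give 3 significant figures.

6.01 × 10⁹⁷

Planck energy density: u_P = c⁷/(ℏG²) = 4.68 × 10¹¹³ J/m³
atomic unit of energy density: u_au = E_h/a₀³ = m_e⁴e¹⁰/((4πε₀)⁵ℏ⁸) = 3.01 × 10¹³ J/m³
3.87 × 10⁻³ × 4.68 × 10¹¹³ / 3.01 × 10¹³ = 6.01 × 10⁹⁷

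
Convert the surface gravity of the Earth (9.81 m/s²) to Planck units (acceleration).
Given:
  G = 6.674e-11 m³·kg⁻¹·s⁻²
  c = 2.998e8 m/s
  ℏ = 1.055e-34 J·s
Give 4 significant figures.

1.764e-51

Planck acceleration: a_P = √(c⁷/(ℏG)) = 5.560e51 m/s².
9.81 / 5.560e51 = 1.764e-51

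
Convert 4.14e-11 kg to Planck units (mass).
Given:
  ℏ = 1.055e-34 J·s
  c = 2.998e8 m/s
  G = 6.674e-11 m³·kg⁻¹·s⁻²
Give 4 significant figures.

Planck mass: m_P = √(ℏc/G) = 2.177e-8 kg.
4.14e-11 / 2.177e-8 = 1.902e-3

1.902e-3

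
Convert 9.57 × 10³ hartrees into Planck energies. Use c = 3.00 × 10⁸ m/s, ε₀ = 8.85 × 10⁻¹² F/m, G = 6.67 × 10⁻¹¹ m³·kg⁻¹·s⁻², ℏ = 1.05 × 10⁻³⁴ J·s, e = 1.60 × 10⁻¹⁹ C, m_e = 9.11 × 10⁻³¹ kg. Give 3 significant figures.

hartree: E_h = m_e e⁴/(4πε₀ℏ)² = 4.38 × 10⁻¹⁸ J
Planck energy: E_P = √(ℏc⁵/G) = 1.96 × 10⁹ J
9.57 × 10³ × 4.38 × 10⁻¹⁸ / 1.96 × 10⁹ = 2.14 × 10⁻²³

2.14 × 10⁻²³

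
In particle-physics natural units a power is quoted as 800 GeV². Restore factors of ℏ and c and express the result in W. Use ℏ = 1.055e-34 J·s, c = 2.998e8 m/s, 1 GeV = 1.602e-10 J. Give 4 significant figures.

Power is [E]/[T] = [E]²/ℏ.
1 GeV² → 1/ℏ × (1 GeV in J)² = 2.433e14 W.
Result: 800 × 2.433e14 = 1.946e17 W.

1.946e17 W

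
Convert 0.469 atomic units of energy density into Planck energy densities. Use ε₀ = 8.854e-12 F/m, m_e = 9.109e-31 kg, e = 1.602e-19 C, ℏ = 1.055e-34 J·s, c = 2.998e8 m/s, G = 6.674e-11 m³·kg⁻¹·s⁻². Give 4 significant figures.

atomic unit of energy density: u_au = E_h/a₀³ = m_e⁴e¹⁰/((4πε₀)⁵ℏ⁸) = 2.929e13 J/m³
Planck energy density: u_P = c⁷/(ℏG²) = 4.632e113 J/m³
0.469 × 2.929e13 / 4.632e113 = 2.966e-101

2.966e-101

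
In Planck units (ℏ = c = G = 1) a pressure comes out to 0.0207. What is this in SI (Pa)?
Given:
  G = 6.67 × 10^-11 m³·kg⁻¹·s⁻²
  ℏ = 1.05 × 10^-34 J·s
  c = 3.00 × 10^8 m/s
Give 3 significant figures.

9.69 × 10^111 Pa

One Planck pressure: p_P = c⁷/(ℏG²) = 4.68 × 10^113 Pa.
0.0207 × 4.68 × 10^113 Pa = 9.69 × 10^111 Pa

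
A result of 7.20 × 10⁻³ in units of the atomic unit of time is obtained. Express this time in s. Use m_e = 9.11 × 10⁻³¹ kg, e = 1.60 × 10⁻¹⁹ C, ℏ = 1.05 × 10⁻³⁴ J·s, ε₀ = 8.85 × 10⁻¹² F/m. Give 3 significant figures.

1.73 × 10⁻¹⁹ s

One atomic unit of time: τ_au = (4πε₀)²ℏ³/(m_e e⁴) = 2.40 × 10⁻¹⁷ s.
7.20 × 10⁻³ × 2.40 × 10⁻¹⁷ s = 1.73 × 10⁻¹⁹ s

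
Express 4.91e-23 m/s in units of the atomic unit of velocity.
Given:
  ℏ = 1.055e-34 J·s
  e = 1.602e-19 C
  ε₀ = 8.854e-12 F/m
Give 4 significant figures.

2.246e-29

atomic unit of velocity: v_au = e²/(4πε₀ℏ) = 2.186e6 m/s.
4.91e-23 / 2.186e6 = 2.246e-29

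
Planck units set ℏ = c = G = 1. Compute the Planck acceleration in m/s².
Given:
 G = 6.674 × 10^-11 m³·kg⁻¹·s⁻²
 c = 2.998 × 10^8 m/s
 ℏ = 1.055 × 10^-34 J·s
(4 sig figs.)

5.560 × 10^51 m/s²

From ℏ = c = G = 1 the acceleration scale is a_P = √(c⁷/(ℏG)).
  = √(3.092 × 10^103)
  = 5.560 × 10^51 m/s²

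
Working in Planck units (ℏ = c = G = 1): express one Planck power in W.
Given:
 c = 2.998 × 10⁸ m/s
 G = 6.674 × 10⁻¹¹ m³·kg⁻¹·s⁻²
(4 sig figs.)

Dimensional analysis gives P_P = c⁵/G.
  = 2.422 × 10⁴² / 6.674 × 10⁻¹¹
  = 3.629 × 10⁵² W

3.629 × 10⁵² W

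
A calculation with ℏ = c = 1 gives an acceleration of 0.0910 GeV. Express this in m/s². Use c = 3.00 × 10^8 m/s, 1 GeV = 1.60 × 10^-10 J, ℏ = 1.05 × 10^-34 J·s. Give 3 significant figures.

Acceleration is [L]/[T]² = c·[E]/ℏ.
1 GeV → c/ℏ × (1 GeV in J) = 4.57 × 10^32 m/s².
Result: 0.0910 × 4.57 × 10^32 = 4.16 × 10^31 m/s².

4.16 × 10^31 m/s²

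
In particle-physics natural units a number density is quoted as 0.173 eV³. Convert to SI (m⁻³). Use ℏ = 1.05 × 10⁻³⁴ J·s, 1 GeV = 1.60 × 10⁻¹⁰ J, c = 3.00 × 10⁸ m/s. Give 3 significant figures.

Number density is [L]⁻³ = [E]³/(ℏc)³.
1 GeV³ → 1/(ℏc)³ × (1 GeV in J)³ = 1.31 × 10⁴⁷ m⁻³.
Convert the energy scale: 0.173 eV³ = 1.73 × 10⁻²⁸ GeV³.
Result: 1.73 × 10⁻²⁸ × 1.31 × 10⁴⁷ = 2.27 × 10¹⁹ m⁻³.

2.27 × 10¹⁹ m⁻³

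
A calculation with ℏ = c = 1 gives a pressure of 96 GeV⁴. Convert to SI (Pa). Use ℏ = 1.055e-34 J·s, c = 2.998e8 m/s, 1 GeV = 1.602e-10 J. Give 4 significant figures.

1.998e39 Pa

Pressure is [E]/[L]³ = [E]⁴/(ℏc)³.
1 GeV⁴ → 1/(ℏc)³ × (1 GeV in J)⁴ = 2.082e37 Pa.
Result: 96 × 2.082e37 = 1.998e39 Pa.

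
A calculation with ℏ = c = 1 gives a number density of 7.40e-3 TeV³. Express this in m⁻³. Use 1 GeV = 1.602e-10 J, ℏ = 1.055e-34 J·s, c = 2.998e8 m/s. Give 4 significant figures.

9.615e53 m⁻³

Number density is [L]⁻³ = [E]³/(ℏc)³.
1 GeV³ → 1/(ℏc)³ × (1 GeV in J)³ = 1.299e47 m⁻³.
Convert the energy scale: 7.40e-3 TeV³ = 7.40e6 GeV³.
Result: 7.40e6 × 1.299e47 = 9.615e53 m⁻³.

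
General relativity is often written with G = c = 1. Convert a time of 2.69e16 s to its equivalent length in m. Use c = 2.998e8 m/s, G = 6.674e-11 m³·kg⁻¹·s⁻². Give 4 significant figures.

Time → length via c.
2.69e16 s × (c) = 8.065e24 m

8.065e24 m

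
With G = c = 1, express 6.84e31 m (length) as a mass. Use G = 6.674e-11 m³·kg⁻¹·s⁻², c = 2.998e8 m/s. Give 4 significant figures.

Length → mass via c²/G.
6.84e31 m × (c²/G) = 9.212e58 kg

9.212e58 kg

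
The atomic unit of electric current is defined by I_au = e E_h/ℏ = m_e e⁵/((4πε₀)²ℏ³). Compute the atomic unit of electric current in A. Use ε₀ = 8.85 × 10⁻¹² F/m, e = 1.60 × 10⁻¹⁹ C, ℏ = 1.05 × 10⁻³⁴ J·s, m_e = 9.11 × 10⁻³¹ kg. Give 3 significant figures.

I_au = e E_h/ℏ = m_e e⁵/((4πε₀)²ℏ³)
E_h = 4.38 × 10⁻¹⁸ J
e·E_h/ℏ = 6.67 × 10⁻³ A

6.67 × 10⁻³ A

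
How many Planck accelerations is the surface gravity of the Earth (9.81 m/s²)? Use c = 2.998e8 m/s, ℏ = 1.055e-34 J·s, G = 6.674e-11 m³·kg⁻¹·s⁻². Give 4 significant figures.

1.764e-51

Planck acceleration: a_P = √(c⁷/(ℏG)) = 5.560e51 m/s².
9.81 / 5.560e51 = 1.764e-51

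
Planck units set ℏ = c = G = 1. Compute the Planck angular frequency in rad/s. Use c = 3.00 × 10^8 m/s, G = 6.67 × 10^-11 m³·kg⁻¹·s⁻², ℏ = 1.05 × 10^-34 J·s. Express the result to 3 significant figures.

1.86 × 10^43 rad/s

From ℏ = c = G = 1 the angular frequency scale is ω_P = √(c⁵/(ℏG)).
  = √(3.47 × 10^86)
  = 1.86 × 10^43 rad/s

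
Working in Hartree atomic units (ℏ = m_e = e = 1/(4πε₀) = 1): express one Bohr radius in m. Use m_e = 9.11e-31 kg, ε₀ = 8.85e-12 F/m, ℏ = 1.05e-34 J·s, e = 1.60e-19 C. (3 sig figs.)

5.26e-11 m

The unique combination of the constants set to 1 with dimensions of length is a₀ = 4πε₀ℏ²/(m_e e²).
  = 1.23e-78 / 2.33e-68
  = 5.26e-11 m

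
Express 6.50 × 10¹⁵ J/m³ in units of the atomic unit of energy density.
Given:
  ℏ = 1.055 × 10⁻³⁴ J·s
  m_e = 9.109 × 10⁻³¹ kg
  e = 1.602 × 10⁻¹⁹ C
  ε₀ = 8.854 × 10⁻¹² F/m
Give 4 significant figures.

221.9

atomic unit of energy density: u_au = E_h/a₀³ = m_e⁴e¹⁰/((4πε₀)⁵ℏ⁸) = 2.929 × 10¹³ J/m³.
6.50 × 10¹⁵ / 2.929 × 10¹³ = 221.9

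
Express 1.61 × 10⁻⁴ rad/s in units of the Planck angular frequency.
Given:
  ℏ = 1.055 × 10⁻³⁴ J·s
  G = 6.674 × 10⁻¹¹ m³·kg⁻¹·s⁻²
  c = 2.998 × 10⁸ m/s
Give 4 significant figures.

8.681 × 10⁻⁴⁸

Planck angular frequency: ω_P = √(c⁵/(ℏG)) = 1.855 × 10⁴³ rad/s.
1.61 × 10⁻⁴ / 1.855 × 10⁴³ = 8.681 × 10⁻⁴⁸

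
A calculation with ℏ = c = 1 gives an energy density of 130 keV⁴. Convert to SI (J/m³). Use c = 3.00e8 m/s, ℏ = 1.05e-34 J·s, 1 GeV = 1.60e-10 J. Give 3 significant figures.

[E]/[L]³ = [E]⁴/(ℏc)³; restore (ℏc)⁻³.
1 GeV⁴ → 1/(ℏc)³ × (1 GeV in J)⁴ = 2.10e37 J/m³.
Convert the energy scale: 130 keV⁴ = 1.30e-22 GeV⁴.
Result: 1.30e-22 × 2.10e37 = 2.73e15 J/m³.

2.73e15 J/m³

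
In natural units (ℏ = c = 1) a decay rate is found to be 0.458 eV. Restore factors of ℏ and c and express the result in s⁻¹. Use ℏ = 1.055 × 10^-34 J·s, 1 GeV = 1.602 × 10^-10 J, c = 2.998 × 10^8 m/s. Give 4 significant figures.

6.955 × 10^14 s⁻¹

A rate is [E]/ℏ; divide by ℏ.
1 GeV → 1/ℏ × (1 GeV in J) = 1.518 × 10^24 s⁻¹.
Convert the energy scale: 0.458 eV = 4.58 × 10^-10 GeV.
Result: 4.58 × 10^-10 × 1.518 × 10^24 = 6.955 × 10^14 s⁻¹.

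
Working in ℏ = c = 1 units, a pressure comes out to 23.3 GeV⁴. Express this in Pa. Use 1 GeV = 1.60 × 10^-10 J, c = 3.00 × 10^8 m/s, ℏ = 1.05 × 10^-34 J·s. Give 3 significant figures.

Pressure is [E]/[L]³ = [E]⁴/(ℏc)³.
1 GeV⁴ → 1/(ℏc)³ × (1 GeV in J)⁴ = 2.10 × 10^37 Pa.
Result: 23.3 × 2.10 × 10^37 = 4.89 × 10^38 Pa.

4.89 × 10^38 Pa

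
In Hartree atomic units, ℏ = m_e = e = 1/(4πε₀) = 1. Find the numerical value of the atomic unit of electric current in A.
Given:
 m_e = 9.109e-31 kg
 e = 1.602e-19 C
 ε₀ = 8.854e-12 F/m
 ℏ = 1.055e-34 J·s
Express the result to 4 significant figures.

6.612e-3 A

From ℏ = m_e = e = 1/(4πε₀) = 1 the current scale is I_au = e E_h/ℏ = m_e e⁵/((4πε₀)²ℏ³).
E_h = 4.354e-18 J
e·E_h/ℏ = 6.612e-3 A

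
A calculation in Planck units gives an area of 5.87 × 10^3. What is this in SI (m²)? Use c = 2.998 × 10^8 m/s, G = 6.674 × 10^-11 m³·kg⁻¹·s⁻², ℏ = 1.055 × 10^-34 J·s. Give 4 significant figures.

One Planck area: A_P = ℏG/c³ = 2.613 × 10^-70 m².
5.87 × 10^3 × 2.613 × 10^-70 m² = 1.534 × 10^-66 m²

1.534 × 10^-66 m²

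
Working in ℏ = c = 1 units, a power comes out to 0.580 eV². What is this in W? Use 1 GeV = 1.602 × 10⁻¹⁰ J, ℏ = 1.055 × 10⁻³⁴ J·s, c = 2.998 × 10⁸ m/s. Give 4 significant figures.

Power is [E]/[T] = [E]²/ℏ.
1 GeV² → 1/ℏ × (1 GeV in J)² = 2.433 × 10¹⁴ W.
Convert the energy scale: 0.580 eV² = 5.80 × 10⁻¹⁹ GeV².
Result: 5.80 × 10⁻¹⁹ × 2.433 × 10¹⁴ = 1.411 × 10⁻⁴ W.

1.411 × 10⁻⁴ W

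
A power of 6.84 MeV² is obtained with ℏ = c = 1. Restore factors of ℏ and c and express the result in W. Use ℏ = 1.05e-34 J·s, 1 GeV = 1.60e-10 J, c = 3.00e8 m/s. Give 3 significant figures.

1.67e9 W

Power is [E]/[T] = [E]²/ℏ.
1 GeV² → 1/ℏ × (1 GeV in J)² = 2.44e14 W.
Convert the energy scale: 6.84 MeV² = 6.84e-6 GeV².
Result: 6.84e-6 × 2.44e14 = 1.67e9 W.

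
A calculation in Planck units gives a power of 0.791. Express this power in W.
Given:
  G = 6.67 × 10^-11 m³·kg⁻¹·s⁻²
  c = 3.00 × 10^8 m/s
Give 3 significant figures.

One Planck power: P_P = c⁵/G = 3.64 × 10^52 W.
0.791 × 3.64 × 10^52 W = 2.88 × 10^52 W

2.88 × 10^52 W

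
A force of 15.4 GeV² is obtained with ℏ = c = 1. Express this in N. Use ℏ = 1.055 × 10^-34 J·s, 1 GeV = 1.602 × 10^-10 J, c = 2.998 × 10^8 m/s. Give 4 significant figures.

Force is [E]/[L] = [E]²/(ℏc); restore (ℏc)⁻¹.
1 GeV² → 1/(ℏc) × (1 GeV in J)² = 8.114 × 10^5 N.
Result: 15.4 × 8.114 × 10^5 = 1.250 × 10^7 N.

1.250 × 10^7 N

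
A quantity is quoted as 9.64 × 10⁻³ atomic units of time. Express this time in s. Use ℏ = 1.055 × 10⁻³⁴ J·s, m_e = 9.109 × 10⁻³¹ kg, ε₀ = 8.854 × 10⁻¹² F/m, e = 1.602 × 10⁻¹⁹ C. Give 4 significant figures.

2.336 × 10⁻¹⁹ s

One atomic unit of time: τ_au = (4πε₀)²ℏ³/(m_e e⁴) = 2.423 × 10⁻¹⁷ s.
9.64 × 10⁻³ × 2.423 × 10⁻¹⁷ s = 2.336 × 10⁻¹⁹ s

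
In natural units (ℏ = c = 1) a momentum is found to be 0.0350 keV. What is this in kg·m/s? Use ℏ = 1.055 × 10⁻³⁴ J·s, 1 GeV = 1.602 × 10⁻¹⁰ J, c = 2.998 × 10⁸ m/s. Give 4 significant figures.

1.870 × 10⁻²⁶ kg·m/s

Momentum is [E]/c; divide by c.
1 GeV → 1/c × (1 GeV in J) = 5.344 × 10⁻¹⁹ kg·m/s.
Convert the energy scale: 0.0350 keV = 3.50 × 10⁻⁸ GeV.
Result: 3.50 × 10⁻⁸ × 5.344 × 10⁻¹⁹ = 1.870 × 10⁻²⁶ kg·m/s.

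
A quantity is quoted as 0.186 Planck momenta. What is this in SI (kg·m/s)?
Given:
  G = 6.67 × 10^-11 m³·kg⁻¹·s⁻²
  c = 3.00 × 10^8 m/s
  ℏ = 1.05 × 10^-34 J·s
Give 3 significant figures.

1.21 kg·m/s

One Planck momentum: p_P = √(ℏc³/G) = 6.52 kg·m/s.
0.186 × 6.52 kg·m/s = 1.21 kg·m/s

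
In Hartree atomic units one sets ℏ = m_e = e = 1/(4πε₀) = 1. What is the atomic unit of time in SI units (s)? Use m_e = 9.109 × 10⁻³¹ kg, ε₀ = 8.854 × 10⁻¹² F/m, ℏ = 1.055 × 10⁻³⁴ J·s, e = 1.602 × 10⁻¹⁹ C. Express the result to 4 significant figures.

2.423 × 10⁻¹⁷ s

τ_au = (4πε₀)²ℏ³/(m_e e⁴)
E_h = 4.354 × 10⁻¹⁸ J
ℏ/E_h = 2.423 × 10⁻¹⁷ s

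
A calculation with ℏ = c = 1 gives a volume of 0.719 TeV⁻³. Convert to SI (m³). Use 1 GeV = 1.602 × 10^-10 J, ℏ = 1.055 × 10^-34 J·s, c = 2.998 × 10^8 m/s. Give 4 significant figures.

Volume is [L]³ = [E]⁻³·(ℏc)³.
1 GeV⁻³ → (ℏc)³ × (1 GeV in J)⁻³ = 7.696 × 10^-48 m³.
Convert the energy scale: 0.719 TeV⁻³ = 7.19 × 10^-10 GeV⁻³.
Result: 7.19 × 10^-10 × 7.696 × 10^-48 = 5.533 × 10^-57 m³.

5.533 × 10^-57 m³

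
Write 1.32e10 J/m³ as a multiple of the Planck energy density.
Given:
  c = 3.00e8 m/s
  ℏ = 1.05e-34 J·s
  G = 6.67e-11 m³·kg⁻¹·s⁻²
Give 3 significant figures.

2.82e-104

Planck energy density: u_P = c⁷/(ℏG²) = 4.68e113 J/m³.
1.32e10 / 4.68e113 = 2.82e-104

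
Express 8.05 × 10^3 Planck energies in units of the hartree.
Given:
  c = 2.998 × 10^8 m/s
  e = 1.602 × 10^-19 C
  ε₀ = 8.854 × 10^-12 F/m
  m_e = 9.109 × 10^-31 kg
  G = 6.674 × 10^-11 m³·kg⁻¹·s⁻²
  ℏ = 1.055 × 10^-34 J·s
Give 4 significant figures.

Planck energy: E_P = √(ℏc⁵/G) = 1.957 × 10^9 J
hartree: E_h = m_e e⁴/(4πε₀ℏ)² = 4.354 × 10^-18 J
8.05 × 10^3 × 1.957 × 10^9 / 4.354 × 10^-18 = 3.617 × 10^30

3.617 × 10^30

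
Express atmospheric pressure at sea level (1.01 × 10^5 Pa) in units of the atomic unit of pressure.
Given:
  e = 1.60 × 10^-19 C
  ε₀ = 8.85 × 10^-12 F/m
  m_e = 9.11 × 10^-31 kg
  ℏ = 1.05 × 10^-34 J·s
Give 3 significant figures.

3.35 × 10^-9

atomic unit of pressure: P_au = E_h/a₀³ = m_e⁴e¹⁰/((4πε₀)⁵ℏ⁸) = 3.01 × 10^13 Pa.
1.01 × 10^5 / 3.01 × 10^13 = 3.35 × 10^-9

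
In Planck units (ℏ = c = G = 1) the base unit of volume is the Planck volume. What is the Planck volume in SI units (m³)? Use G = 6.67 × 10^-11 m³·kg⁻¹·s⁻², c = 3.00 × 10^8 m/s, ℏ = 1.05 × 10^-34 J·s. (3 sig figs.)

V_P = (ℏG/c³)^(3/2)
  = √(1.75 × 10^-209)
  = 4.18 × 10^-105 m³

4.18 × 10^-105 m³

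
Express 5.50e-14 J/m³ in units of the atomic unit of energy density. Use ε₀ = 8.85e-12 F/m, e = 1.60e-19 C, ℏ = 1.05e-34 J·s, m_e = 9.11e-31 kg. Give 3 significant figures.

atomic unit of energy density: u_au = E_h/a₀³ = m_e⁴e¹⁰/((4πε₀)⁵ℏ⁸) = 3.01e13 J/m³.
5.50e-14 / 3.01e13 = 1.83e-27

1.83e-27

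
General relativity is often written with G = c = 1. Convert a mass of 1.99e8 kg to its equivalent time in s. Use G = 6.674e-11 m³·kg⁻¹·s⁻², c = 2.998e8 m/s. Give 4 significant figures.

4.929e-28 s

Mass → time via G/c³.
1.99e8 kg × (G/c³) = 4.929e-28 s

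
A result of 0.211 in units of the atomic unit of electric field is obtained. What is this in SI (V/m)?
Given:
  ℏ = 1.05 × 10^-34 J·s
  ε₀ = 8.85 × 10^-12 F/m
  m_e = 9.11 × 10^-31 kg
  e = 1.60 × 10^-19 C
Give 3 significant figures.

One atomic unit of electric field: E_au = E_h/(e a₀) = m_e²e⁵/((4πε₀)³ℏ⁴) = 5.20 × 10^11 V/m.
0.211 × 5.20 × 10^11 V/m = 1.10 × 10^11 V/m

1.10 × 10^11 V/m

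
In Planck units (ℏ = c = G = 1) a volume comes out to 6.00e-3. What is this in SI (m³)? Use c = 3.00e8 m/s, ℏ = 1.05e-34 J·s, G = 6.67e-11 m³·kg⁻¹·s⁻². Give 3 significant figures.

One Planck volume: V_P = (ℏG/c³)^(3/2) = 4.18e-105 m³.
6.00e-3 × 4.18e-105 m³ = 2.51e-107 m³

2.51e-107 m³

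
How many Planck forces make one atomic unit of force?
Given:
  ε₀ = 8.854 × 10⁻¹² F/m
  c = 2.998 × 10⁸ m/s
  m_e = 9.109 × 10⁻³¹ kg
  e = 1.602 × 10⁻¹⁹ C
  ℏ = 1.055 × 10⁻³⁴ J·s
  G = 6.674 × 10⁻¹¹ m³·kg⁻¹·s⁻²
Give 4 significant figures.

6.791 × 10⁻⁵²

atomic unit of force: F_au = E_h/a₀ = m_e²e⁶/((4πε₀)³ℏ⁴) = 8.220 × 10⁻⁸ N
Planck force: F_P = c⁴/G = 1.210 × 10⁴⁴ N
ratio = 8.220 × 10⁻⁸ / 1.210 × 10⁴⁴ = 6.791 × 10⁻⁵²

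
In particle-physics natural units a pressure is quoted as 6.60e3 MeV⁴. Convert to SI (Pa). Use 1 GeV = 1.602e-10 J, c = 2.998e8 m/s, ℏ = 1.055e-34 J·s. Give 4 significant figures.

1.374e29 Pa

Pressure is [E]/[L]³ = [E]⁴/(ℏc)³.
1 GeV⁴ → 1/(ℏc)³ × (1 GeV in J)⁴ = 2.082e37 Pa.
Convert the energy scale: 6.60e3 MeV⁴ = 6.60e-9 GeV⁴.
Result: 6.60e-9 × 2.082e37 = 1.374e29 Pa.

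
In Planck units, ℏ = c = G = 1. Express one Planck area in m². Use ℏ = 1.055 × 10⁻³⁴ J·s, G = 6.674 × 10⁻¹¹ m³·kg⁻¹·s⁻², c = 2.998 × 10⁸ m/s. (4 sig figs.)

From ℏ = c = G = 1 the area scale is A_P = ℏG/c³.
  = 7.041 × 10⁻⁴⁵ / 2.695 × 10²⁵
  = 2.613 × 10⁻⁷⁰ m²

2.613 × 10⁻⁷⁰ m²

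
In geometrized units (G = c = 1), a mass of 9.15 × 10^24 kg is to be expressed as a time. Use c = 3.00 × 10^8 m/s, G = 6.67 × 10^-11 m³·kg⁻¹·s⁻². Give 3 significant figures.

Mass → time via G/c³.
9.15 × 10^24 kg × (G/c³) = 2.26 × 10^-11 s

2.26 × 10^-11 s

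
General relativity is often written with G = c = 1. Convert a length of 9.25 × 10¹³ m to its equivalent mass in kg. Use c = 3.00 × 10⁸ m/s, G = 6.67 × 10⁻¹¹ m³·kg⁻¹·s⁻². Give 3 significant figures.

1.25 × 10⁴¹ kg

Length → mass via c²/G.
9.25 × 10¹³ m × (c²/G) = 1.25 × 10⁴¹ kg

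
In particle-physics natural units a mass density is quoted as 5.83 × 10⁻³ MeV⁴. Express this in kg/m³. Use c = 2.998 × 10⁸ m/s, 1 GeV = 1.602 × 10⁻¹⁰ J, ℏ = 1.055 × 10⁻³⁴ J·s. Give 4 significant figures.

1.350 × 10⁶ kg/m³

Mass density is [E]/(c²[L]³) = [E]⁴/(ℏ³c⁵).
1 GeV⁴ → 1/(ℏ³c⁵) × (1 GeV in J)⁴ = 2.316 × 10²⁰ kg/m³.
Convert the energy scale: 5.83 × 10⁻³ MeV⁴ = 5.83 × 10⁻¹⁵ GeV⁴.
Result: 5.83 × 10⁻¹⁵ × 2.316 × 10²⁰ = 1.350 × 10⁶ kg/m³.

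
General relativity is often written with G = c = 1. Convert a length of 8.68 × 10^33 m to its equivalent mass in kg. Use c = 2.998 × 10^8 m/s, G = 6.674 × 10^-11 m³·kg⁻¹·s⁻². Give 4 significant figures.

1.169 × 10^61 kg

Length → mass via c²/G.
8.68 × 10^33 m × (c²/G) = 1.169 × 10^61 kg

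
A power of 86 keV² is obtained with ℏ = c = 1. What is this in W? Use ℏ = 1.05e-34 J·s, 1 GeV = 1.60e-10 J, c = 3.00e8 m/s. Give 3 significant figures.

2.10e4 W

Power is [E]/[T] = [E]²/ℏ.
1 GeV² → 1/ℏ × (1 GeV in J)² = 2.44e14 W.
Convert the energy scale: 86 keV² = 8.60e-11 GeV².
Result: 8.60e-11 × 2.44e14 = 2.10e4 W.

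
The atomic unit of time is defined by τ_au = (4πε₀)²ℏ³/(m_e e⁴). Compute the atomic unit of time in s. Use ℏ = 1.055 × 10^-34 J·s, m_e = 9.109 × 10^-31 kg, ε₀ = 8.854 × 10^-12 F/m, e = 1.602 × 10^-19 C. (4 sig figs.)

2.423 × 10^-17 s

τ_au = (4πε₀)²ℏ³/(m_e e⁴)
E_h = 4.354 × 10^-18 J
ℏ/E_h = 2.423 × 10^-17 s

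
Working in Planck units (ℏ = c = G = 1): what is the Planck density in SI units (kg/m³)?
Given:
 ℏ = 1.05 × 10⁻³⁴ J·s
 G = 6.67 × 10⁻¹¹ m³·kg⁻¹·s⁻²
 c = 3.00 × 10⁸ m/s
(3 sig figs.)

5.20 × 10⁹⁶ kg/m³

The unique combination of the constants set to 1 with dimensions of density is ρ_P = c⁵/(ℏG²).
  = 2.43 × 10⁴² / 4.67 × 10⁻⁵⁵
  = 5.20 × 10⁹⁶ kg/m³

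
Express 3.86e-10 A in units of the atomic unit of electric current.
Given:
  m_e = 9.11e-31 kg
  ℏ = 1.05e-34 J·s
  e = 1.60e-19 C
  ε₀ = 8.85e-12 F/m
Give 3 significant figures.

atomic unit of electric current: I_au = e E_h/ℏ = m_e e⁵/((4πε₀)²ℏ³) = 6.67e-3 A.
3.86e-10 / 6.67e-3 = 5.79e-8

5.79e-8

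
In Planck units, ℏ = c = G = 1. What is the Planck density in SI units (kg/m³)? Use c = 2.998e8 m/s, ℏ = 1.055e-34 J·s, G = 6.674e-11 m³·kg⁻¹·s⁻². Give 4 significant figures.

The unique combination of the constants set to 1 with dimensions of density is ρ_P = c⁵/(ℏG²).
  = 2.422e42 / 4.699e-55
  = 5.154e96 kg/m³

5.154e96 kg/m³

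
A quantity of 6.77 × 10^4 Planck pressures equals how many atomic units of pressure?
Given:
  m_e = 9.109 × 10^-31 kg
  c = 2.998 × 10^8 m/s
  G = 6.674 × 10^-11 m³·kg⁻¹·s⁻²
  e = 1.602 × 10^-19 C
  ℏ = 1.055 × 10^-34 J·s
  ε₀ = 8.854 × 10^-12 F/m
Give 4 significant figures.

1.071 × 10^105

Planck pressure: p_P = c⁷/(ℏG²) = 4.632 × 10^113 Pa
atomic unit of pressure: P_au = E_h/a₀³ = m_e⁴e¹⁰/((4πε₀)⁵ℏ⁸) = 2.929 × 10^13 Pa
6.77 × 10^4 × 4.632 × 10^113 / 2.929 × 10^13 = 1.071 × 10^105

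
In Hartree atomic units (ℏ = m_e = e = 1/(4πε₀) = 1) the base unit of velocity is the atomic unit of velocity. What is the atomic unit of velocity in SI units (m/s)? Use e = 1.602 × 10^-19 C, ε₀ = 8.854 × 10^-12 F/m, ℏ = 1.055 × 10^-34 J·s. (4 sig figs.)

v_au = e²/(4πε₀ℏ)
  = 2.566 × 10^-38 / 1.174 × 10^-44
  = 2.186 × 10^6 m/s

2.186 × 10^6 m/s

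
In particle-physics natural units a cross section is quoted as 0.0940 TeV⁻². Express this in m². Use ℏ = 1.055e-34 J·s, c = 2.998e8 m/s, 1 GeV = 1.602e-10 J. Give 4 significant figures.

Area is [L]² = [E]⁻²·(ℏc)²; restore (ℏc)².
1 GeV⁻² → (ℏc)² × (1 GeV in J)⁻² = 3.898e-32 m².
Convert the energy scale: 0.0940 TeV⁻² = 9.40e-8 GeV⁻².
Result: 9.40e-8 × 3.898e-32 = 3.664e-39 m².

3.664e-39 m²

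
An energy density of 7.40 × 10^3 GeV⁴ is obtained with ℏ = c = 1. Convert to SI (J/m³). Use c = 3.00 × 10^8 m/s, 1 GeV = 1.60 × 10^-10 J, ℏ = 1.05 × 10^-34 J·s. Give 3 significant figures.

[E]/[L]³ = [E]⁴/(ℏc)³; restore (ℏc)⁻³.
1 GeV⁴ → 1/(ℏc)³ × (1 GeV in J)⁴ = 2.10 × 10^37 J/m³.
Result: 7.40 × 10^3 × 2.10 × 10^37 = 1.55 × 10^41 J/m³.

1.55 × 10^41 J/m³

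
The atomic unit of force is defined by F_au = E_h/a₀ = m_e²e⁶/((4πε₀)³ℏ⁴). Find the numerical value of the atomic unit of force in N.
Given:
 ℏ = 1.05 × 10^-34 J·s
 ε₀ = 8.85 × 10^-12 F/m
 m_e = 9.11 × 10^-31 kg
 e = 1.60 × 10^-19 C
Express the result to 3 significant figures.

F_au = E_h/a₀ = m_e²e⁶/((4πε₀)³ℏ⁴)
E_h = 4.38 × 10^-18 J
a₀ = 5.26 × 10^-11 m
E_h/a₀ = 8.33 × 10^-8 N

8.33 × 10^-8 N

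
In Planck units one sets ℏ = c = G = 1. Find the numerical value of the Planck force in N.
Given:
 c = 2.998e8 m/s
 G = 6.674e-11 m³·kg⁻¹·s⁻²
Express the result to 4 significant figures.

1.210e44 N

F_P = c⁴/G
  = 8.078e33 / 6.674e-11
  = 1.210e44 N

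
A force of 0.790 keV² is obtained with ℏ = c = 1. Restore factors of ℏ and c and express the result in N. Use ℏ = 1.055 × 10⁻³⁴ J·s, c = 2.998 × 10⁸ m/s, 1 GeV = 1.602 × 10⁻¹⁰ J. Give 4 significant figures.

6.410 × 10⁻⁷ N

Force is [E]/[L] = [E]²/(ℏc); restore (ℏc)⁻¹.
1 GeV² → 1/(ℏc) × (1 GeV in J)² = 8.114 × 10⁵ N.
Convert the energy scale: 0.790 keV² = 7.90 × 10⁻¹³ GeV².
Result: 7.90 × 10⁻¹³ × 8.114 × 10⁵ = 6.410 × 10⁻⁷ N.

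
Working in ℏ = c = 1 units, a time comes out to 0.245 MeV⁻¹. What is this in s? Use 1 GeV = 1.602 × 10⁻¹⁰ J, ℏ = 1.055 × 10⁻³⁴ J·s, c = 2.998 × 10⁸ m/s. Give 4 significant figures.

1.613 × 10⁻²² s

A time is [E]⁻¹ in ℏ=c=1; restore one factor of ℏ.
1 GeV⁻¹ → ℏ × (1 GeV in J)⁻¹ = 6.586 × 10⁻²⁵ s.
Convert the energy scale: 0.245 MeV⁻¹ = 245 GeV⁻¹.
Result: 245 × 6.586 × 10⁻²⁵ = 1.613 × 10⁻²² s.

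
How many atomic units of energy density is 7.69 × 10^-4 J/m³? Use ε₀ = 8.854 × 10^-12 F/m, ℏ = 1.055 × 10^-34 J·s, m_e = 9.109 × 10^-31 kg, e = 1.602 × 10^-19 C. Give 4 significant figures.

atomic unit of energy density: u_au = E_h/a₀³ = m_e⁴e¹⁰/((4πε₀)⁵ℏ⁸) = 2.929 × 10^13 J/m³.
7.69 × 10^-4 / 2.929 × 10^13 = 2.625 × 10^-17

2.625 × 10^-17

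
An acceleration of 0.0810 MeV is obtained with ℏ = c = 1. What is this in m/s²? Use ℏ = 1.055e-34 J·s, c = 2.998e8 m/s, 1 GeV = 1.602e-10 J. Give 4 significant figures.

Acceleration is [L]/[T]² = c·[E]/ℏ.
1 GeV → c/ℏ × (1 GeV in J) = 4.552e32 m/s².
Convert the energy scale: 0.0810 MeV = 8.10e-5 GeV.
Result: 8.10e-5 × 4.552e32 = 3.687e28 m/s².

3.687e28 m/s²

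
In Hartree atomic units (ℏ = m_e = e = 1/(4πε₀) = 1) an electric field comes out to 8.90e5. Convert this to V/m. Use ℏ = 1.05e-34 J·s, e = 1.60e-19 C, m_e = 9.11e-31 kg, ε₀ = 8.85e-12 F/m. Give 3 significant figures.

One atomic unit of electric field: E_au = E_h/(e a₀) = m_e²e⁵/((4πε₀)³ℏ⁴) = 5.20e11 V/m.
8.90e5 × 5.20e11 V/m = 4.63e17 V/m

4.63e17 V/m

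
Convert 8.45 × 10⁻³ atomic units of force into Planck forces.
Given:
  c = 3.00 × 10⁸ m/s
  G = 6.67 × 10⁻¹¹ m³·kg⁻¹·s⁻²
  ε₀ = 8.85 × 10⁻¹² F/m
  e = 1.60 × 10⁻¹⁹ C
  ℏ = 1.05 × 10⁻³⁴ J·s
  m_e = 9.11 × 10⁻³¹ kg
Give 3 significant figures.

atomic unit of force: F_au = E_h/a₀ = m_e²e⁶/((4πε₀)³ℏ⁴) = 8.33 × 10⁻⁸ N
Planck force: F_P = c⁴/G = 1.21 × 10⁴⁴ N
8.45 × 10⁻³ × 8.33 × 10⁻⁸ / 1.21 × 10⁴⁴ = 5.79 × 10⁻⁵⁴

5.79 × 10⁻⁵⁴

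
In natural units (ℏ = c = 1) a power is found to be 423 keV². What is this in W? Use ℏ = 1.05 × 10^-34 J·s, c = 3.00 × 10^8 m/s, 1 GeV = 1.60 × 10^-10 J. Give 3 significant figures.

1.03 × 10^5 W

Power is [E]/[T] = [E]²/ℏ.
1 GeV² → 1/ℏ × (1 GeV in J)² = 2.44 × 10^14 W.
Convert the energy scale: 423 keV² = 4.23 × 10^-10 GeV².
Result: 4.23 × 10^-10 × 2.44 × 10^14 = 1.03 × 10^5 W.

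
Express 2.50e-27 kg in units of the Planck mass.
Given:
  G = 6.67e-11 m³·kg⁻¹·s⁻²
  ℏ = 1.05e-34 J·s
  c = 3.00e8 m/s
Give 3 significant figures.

1.15e-19

Planck mass: m_P = √(ℏc/G) = 2.17e-8 kg.
2.50e-27 / 2.17e-8 = 1.15e-19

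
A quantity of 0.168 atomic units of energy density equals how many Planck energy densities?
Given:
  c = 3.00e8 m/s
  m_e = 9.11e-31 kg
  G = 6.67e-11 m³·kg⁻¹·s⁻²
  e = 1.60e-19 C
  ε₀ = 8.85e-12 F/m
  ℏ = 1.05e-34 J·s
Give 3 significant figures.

1.08e-101

atomic unit of energy density: u_au = E_h/a₀³ = m_e⁴e¹⁰/((4πε₀)⁵ℏ⁸) = 3.01e13 J/m³
Planck energy density: u_P = c⁷/(ℏG²) = 4.68e113 J/m³
0.168 × 3.01e13 / 4.68e113 = 1.08e-101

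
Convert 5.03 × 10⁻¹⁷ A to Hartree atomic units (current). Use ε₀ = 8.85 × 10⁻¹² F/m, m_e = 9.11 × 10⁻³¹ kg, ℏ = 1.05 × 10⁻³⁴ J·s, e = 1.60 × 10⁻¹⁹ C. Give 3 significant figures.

7.54 × 10⁻¹⁵

atomic unit of electric current: I_au = e E_h/ℏ = m_e e⁵/((4πε₀)²ℏ³) = 6.67 × 10⁻³ A.
5.03 × 10⁻¹⁷ / 6.67 × 10⁻³ = 7.54 × 10⁻¹⁵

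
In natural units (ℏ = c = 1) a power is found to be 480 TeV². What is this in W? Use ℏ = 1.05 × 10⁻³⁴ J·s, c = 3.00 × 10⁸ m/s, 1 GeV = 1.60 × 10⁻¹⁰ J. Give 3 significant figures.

Power is [E]/[T] = [E]²/ℏ.
1 GeV² → 1/ℏ × (1 GeV in J)² = 2.44 × 10¹⁴ W.
Convert the energy scale: 480 TeV² = 4.80 × 10⁸ GeV².
Result: 4.80 × 10⁸ × 2.44 × 10¹⁴ = 1.17 × 10²³ W.

1.17 × 10²³ W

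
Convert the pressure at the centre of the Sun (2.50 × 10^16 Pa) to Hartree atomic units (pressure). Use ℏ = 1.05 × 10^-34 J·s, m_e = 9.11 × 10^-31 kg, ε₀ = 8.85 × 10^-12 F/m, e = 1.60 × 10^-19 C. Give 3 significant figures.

atomic unit of pressure: P_au = E_h/a₀³ = m_e⁴e¹⁰/((4πε₀)⁵ℏ⁸) = 3.01 × 10^13 Pa.
2.50 × 10^16 / 3.01 × 10^13 = 830

830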